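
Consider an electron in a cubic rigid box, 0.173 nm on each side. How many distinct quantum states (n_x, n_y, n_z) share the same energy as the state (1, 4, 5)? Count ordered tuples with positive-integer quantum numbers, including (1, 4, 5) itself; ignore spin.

degeneracy = 6

The level has n_x² + n_y² + n_z² = 42. The ordered positive-integer solutions are (1, 4, 5), (1, 5, 4), (4, 1, 5), (4, 5, 1), (5, 1, 4), (5, 4, 1).
That gives 6 states.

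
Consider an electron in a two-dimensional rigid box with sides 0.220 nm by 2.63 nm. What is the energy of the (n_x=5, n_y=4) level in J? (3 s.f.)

E = 3.13×10^-17 J

For a 2D rectangular well E = (h²/8m_e)·Σ n_i²/L_i² = (6.626×10^-34)²/(8·9.109×10^-31) · [5²/(0.220 nm)² + 4²/(2.63 nm)²].
Evaluating gives E = 3.13×10^-17 J.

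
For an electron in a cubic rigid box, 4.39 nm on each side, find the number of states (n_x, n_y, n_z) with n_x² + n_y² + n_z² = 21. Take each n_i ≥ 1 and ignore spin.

The level has n_x² + n_y² + n_z² = 21. The ordered positive-integer solutions are (1, 2, 4), (1, 4, 2), (2, 1, 4), (2, 4, 1), (4, 1, 2), (4, 2, 1).
That gives 6 states.

degeneracy = 6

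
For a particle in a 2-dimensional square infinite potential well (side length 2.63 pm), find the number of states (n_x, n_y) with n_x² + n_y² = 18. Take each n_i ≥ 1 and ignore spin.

degeneracy = 1

The level has n_x² + n_y² = 18. The ordered positive-integer solutions are (3, 3).
That gives 1 state.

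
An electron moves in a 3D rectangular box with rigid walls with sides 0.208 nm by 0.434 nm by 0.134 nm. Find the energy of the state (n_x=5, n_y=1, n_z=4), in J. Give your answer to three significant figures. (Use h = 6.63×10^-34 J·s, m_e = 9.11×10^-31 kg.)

For a 3D rectangular well E = (h²/8m_e)·Σ n_i²/L_i² = (6.63×10^-34)²/(8·9.11×10^-31) · [5²/(0.208 nm)² + 1²/(0.434 nm)² + 4²/(0.134 nm)²].
Evaluating gives E = 8.89×10^-17 J.

E = 8.89×10^-17 J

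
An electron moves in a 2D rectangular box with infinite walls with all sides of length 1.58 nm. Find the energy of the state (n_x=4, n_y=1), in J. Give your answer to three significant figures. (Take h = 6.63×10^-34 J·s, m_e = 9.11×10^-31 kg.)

For a 2D rectangular well E = (h²/8m_e)·Σ n_i²/L_i² = (6.63×10^-34)²/(8·9.11×10^-31) · [4²/(1.58 nm)² + 1²/(1.58 nm)²].
Evaluating gives E = 4.11×10^-19 J.

E = 4.11×10^-19 J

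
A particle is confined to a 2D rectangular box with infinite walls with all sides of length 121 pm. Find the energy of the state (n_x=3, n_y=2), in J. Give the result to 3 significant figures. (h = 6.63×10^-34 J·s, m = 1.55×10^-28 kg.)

For a 2D rectangular well E = (h²/8m)·Σ n_i²/L_i² = (6.63×10^-34)²/(8·1.55×10^-28) · [3²/(121 pm)² + 2²/(121 pm)²].
Evaluating gives E = 3.15×10^-19 J.

E = 3.15×10^-19 J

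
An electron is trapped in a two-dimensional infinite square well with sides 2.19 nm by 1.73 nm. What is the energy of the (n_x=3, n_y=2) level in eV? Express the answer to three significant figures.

For a 2D rectangular well E = (h²/8m_e)·Σ n_i²/L_i² = (6.626×10^-34)²/(8·9.109×10^-31) · [3²/(2.19 nm)² + 2²/(1.73 nm)²].
Evaluating gives E = 1.936×10^-19 J = 1.21 eV.

E = 1.21 eV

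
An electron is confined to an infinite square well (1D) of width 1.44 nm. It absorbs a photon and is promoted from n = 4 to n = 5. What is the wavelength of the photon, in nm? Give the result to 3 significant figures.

E_1 = h²/(8m_eL²) = 2.905×10^-20 J, so ΔE = (5² − 4²)E_1 = 2.615×10^-19 J.
λ = hc/ΔE = (6.626×10^-34·2.998×10^8)/2.615×10^-19 = 7.60×10^-7 m = 760 nm.

λ = 760 nm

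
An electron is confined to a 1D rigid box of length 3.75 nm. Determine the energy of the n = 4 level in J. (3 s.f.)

E_4 = 6.85×10^-20 J

For an infinite well E_n = n²h²/(8m_eL²), so E_1 = h²/(8m_eL²) = (6.626×10^-34)²/(8·9.109×10^-31·(3.75×10^-9 m)²) = 4.284×10^-21 J.
Then E_4 = 4²·E_1 = 16·4.284×10^-21 J = 6.85×10^-20 J.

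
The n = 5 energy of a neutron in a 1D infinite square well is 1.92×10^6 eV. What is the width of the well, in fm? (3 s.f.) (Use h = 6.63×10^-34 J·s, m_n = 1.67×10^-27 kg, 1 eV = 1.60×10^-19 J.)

From E_n = n²h²/(8m_nL²), L = n·h/√(8m_nE_n).
E_5 = 1.92×10^6 eV = 3.072×10^-13 J, so L = 5·6.63×10^-34/√(8·1.67×10^-27·3.072×10^-13) = 5.17×10^-14 m = 51.7 fm.

L = 51.7 fm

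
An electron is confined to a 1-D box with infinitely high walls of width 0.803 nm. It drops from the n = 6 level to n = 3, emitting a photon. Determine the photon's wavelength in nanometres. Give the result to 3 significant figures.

λ = 78.7 nm

E_1 = h²/(8m_eL²) = 9.344×10^-20 J, so ΔE = (6² − 3²)E_1 = 2.523×10^-18 J.
λ = hc/ΔE = (6.626×10^-34·2.998×10^8)/2.523×10^-18 = 7.87×10^-8 m = 78.7 nm.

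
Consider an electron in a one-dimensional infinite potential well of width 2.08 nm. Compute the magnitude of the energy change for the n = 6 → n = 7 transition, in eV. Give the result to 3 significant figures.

E_1 = h²/(8m_eL²) = 1.393×10^-20 J.
|ΔE| = |6² − 7²|·E_1 = 13·1.393×10^-20 J = 1.811×10^-19 J = 1.13 eV.

|ΔE| = 1.13 eV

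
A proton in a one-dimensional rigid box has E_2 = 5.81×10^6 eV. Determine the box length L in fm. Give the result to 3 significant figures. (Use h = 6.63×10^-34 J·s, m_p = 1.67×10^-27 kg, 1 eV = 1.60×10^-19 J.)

L = 11.9 fm

From E_n = n²h²/(8m_pL²), L = n·h/√(8m_pE_n).
E_2 = 5.81×10^6 eV = 9.296×10^-13 J, so L = 2·6.63×10^-34/√(8·1.67×10^-27·9.296×10^-13) = 1.19×10^-14 m = 11.9 fm.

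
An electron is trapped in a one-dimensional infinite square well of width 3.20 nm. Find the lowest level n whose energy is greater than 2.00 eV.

n = 8

E_1 = h²/(8m_eL²) = 5.884×10^-21 J = 0.03673 eV.
Need n² > 2.00/0.03673 = 54.45, i.e. n > 7.379.
The smallest integer satisfying this is n = 8.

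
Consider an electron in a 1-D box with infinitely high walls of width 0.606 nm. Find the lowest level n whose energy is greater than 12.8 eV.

n = 4

E_1 = h²/(8m_eL²) = 1.641×10^-19 J = 1.024 eV.
Need n² > 12.8/1.024 = 12.50, i.e. n > 3.536.
The smallest integer satisfying this is n = 4.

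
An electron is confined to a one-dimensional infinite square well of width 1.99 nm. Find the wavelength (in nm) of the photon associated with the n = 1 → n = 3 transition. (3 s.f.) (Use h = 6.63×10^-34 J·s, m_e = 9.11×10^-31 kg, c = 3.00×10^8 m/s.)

E_1 = h²/(8m_eL²) = 1.523×10^-20 J, so ΔE = (3² − 1²)E_1 = 1.218×10^-19 J.
λ = hc/ΔE = (6.63×10^-34·3.00×10^8)/1.218×10^-19 = 1.63×10^-6 m = 1.63×10^3 nm.

λ = 1.63×10^3 nm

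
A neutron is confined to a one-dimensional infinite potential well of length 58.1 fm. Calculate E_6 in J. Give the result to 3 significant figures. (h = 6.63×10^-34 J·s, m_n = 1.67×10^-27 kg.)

For an infinite well E_n = n²h²/(8m_nL²), so E_1 = h²/(8m_nL²) = (6.63×10^-34)²/(8·1.67×10^-27·(5.81×10^-14 m)²) = 9.747×10^-15 J.
Then E_6 = 6²·E_1 = 36·9.747×10^-15 J = 3.51×10^-13 J.

E_6 = 3.51×10^-13 J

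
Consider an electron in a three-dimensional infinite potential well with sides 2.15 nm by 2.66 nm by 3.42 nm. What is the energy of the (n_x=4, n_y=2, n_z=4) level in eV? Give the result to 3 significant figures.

E = 2.03 eV

For a 3D rectangular well E = (h²/8m_e)·Σ n_i²/L_i² = (6.626×10^-34)²/(8·9.109×10^-31) · [4²/(2.15 nm)² + 2²/(2.66 nm)² + 4²/(3.42 nm)²].
Evaluating gives E = 3.250×10^-19 J = 2.03 eV.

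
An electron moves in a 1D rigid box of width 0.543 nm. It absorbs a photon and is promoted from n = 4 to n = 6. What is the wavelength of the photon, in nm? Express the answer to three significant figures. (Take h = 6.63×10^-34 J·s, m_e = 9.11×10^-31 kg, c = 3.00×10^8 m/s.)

λ = 48.6 nm

E_1 = h²/(8m_eL²) = 2.046×10^-19 J, so ΔE = (6² − 4²)E_1 = 4.092×10^-18 J.
λ = hc/ΔE = (6.63×10^-34·3.00×10^8)/4.092×10^-18 = 4.86×10^-8 m = 48.6 nm.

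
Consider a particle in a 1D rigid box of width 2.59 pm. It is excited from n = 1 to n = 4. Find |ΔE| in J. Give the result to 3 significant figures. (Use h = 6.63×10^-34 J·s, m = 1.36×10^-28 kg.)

|ΔE| = 9.03×10^-16 J

E_1 = h²/(8mL²) = 6.023×10^-17 J.
|ΔE| = |1² − 4²|·E_1 = 15·6.023×10^-17 J = 9.03×10^-16 J.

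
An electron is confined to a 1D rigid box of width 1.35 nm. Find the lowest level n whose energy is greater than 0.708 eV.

n = 2

E_1 = h²/(8m_eL²) = 3.306×10^-20 J = 0.2064 eV.
Need n² > 0.708/0.2064 = 3.430, i.e. n > 1.852.
The smallest integer satisfying this is n = 2.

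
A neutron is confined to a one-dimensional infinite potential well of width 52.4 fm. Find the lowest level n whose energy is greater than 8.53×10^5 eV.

n = 4

E_1 = h²/(8m_nL²) = 1.193×10^-14 J = 7.447×10^4 eV.
Need n² > 8.53×10^5/7.447×10^4 = 11.45, i.e. n > 3.384.
The smallest integer satisfying this is n = 4.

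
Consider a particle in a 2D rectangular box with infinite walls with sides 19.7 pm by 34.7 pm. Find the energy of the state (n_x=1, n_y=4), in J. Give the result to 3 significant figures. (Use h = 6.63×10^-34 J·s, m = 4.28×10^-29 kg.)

For a 2D rectangular well E = (h²/8m)·Σ n_i²/L_i² = (6.63×10^-34)²/(8·4.28×10^-29) · [1²/(19.7 pm)² + 4²/(34.7 pm)²].
Evaluating gives E = 2.04×10^-17 J.

E = 2.04×10^-17 J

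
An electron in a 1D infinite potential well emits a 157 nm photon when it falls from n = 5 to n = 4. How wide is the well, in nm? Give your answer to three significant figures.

The photon carries ΔE = hc/λ = 6.626×10^-34·2.998×10^8/1.57×10^-7 m = 1.265×10^-18 J.
Since ΔE = (5² − 4²)E_1, E_1 = 1.406×10^-19 J, and L = h/√(8m_eE_1) = 6.55×10^-10 m = 0.655 nm.

L = 0.655 nm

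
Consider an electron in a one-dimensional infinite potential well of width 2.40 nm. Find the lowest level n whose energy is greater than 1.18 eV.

E_1 = h²/(8m_eL²) = 1.046×10^-20 J = 0.06529 eV.
Need n² > 1.18/0.06529 = 18.07, i.e. n > 4.251.
The smallest integer satisfying this is n = 5.

n = 5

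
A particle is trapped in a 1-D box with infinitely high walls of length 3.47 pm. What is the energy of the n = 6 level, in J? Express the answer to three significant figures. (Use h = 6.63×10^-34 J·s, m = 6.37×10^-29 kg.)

For an infinite well E_n = n²h²/(8mL²), so E_1 = h²/(8mL²) = (6.63×10^-34)²/(8·6.37×10^-29·(3.47×10^-12 m)²) = 7.164×10^-17 J.
Then E_6 = 6²·E_1 = 36·7.164×10^-17 J = 2.58×10^-15 J.

E_6 = 2.58×10^-15 J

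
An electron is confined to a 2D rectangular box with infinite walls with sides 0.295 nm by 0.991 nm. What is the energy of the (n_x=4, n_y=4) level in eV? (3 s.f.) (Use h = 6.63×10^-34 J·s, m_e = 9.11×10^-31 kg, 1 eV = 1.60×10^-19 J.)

For a 2D rectangular well E = (h²/8m_e)·Σ n_i²/L_i² = (6.63×10^-34)²/(8·9.11×10^-31) · [4²/(0.295 nm)² + 4²/(0.991 nm)²].
Evaluating gives E = 1.207×10^-17 J = 75.4 eV.

E = 75.4 eV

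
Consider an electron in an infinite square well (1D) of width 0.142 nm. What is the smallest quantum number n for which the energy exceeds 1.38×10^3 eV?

E_1 = h²/(8m_eL²) = 2.988×10^-18 J = 18.65 eV.
Need n² > 1.38×10^3/18.65 = 73.99, i.e. n > 8.602.
The smallest integer satisfying this is n = 9.

n = 9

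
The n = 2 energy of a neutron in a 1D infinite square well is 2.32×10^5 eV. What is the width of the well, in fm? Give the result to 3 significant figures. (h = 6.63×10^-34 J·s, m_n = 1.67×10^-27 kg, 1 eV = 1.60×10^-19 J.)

L = 59.5 fm

From E_n = n²h²/(8m_nL²), L = n·h/√(8m_nE_n).
E_2 = 2.32×10^5 eV = 3.712×10^-14 J, so L = 2·6.63×10^-34/√(8·1.67×10^-27·3.712×10^-14) = 5.95×10^-14 m = 59.5 fm.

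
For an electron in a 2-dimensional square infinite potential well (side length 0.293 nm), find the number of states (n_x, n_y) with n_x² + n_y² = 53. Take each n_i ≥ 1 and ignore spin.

The level has n_x² + n_y² = 53. The ordered positive-integer solutions are (2, 7), (7, 2).
That gives 2 states.

degeneracy = 2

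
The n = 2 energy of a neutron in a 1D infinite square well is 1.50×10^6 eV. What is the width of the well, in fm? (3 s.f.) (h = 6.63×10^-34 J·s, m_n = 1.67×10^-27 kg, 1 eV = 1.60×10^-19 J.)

L = 23.4 fm

From E_n = n²h²/(8m_nL²), L = n·h/√(8m_nE_n).
E_2 = 1.50×10^6 eV = 2.400×10^-13 J, so L = 2·6.63×10^-34/√(8·1.67×10^-27·2.400×10^-13) = 2.34×10^-14 m = 23.4 fm.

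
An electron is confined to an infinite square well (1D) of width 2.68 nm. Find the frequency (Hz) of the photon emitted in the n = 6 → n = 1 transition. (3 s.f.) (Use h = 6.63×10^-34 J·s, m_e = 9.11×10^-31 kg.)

E_1 = h²/(8m_eL²) = 8.397×10^-21 J and ΔE = (6² − 1²)E_1 = 2.939×10^-19 J.
f = ΔE/h = 2.939×10^-19/6.63×10^-34 = 4.43×10^14 Hz.

f = 4.43×10^14 Hz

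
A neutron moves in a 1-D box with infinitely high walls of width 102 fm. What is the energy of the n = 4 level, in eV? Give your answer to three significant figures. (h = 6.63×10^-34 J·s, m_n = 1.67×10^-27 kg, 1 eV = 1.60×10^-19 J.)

For an infinite well E_n = n²h²/(8m_nL²), so E_1 = h²/(8m_nL²) = (6.63×10^-34)²/(8·1.67×10^-27·(1.02×10^-13 m)²) = 3.162×10^-15 J.
Then E_4 = 4²·E_1 = 16·3.162×10^-15 J = 5.059×10^-14 J.
Converting, E_4 = 5.059×10^-14 J / (1.60×10^-19 J/eV) = 3.16×10^5 eV.

E_4 = 3.16×10^5 eV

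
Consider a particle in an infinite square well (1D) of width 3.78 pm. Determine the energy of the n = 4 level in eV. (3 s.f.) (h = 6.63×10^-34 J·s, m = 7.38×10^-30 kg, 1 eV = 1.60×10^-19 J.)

E_4 = 5.21×10^4 eV

For an infinite well E_n = n²h²/(8mL²), so E_1 = h²/(8mL²) = (6.63×10^-34)²/(8·7.38×10^-30·(3.78×10^-12 m)²) = 5.211×10^-16 J.
Then E_4 = 4²·E_1 = 16·5.211×10^-16 J = 8.338×10^-15 J.
Converting, E_4 = 8.338×10^-15 J / (1.60×10^-19 J/eV) = 5.21×10^4 eV.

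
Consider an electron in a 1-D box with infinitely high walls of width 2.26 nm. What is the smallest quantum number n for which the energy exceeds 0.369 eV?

E_1 = h²/(8m_eL²) = 1.180×10^-20 J = 0.07366 eV.
Need n² > 0.369/0.07366 = 5.010, i.e. n > 2.238.
The smallest integer satisfying this is n = 3.

n = 3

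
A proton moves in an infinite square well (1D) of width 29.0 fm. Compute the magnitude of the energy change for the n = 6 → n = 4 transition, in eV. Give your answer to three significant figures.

|ΔE| = 4.87×10^6 eV

E_1 = h²/(8m_pL²) = 3.901×10^-14 J.
|ΔE| = |6² − 4²|·E_1 = 20·3.901×10^-14 J = 7.802×10^-13 J = 4.87×10^6 eV.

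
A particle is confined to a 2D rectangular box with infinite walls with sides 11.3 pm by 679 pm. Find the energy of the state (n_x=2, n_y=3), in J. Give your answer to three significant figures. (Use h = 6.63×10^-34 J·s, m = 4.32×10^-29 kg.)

E = 3.99×10^-17 J

For a 2D rectangular well E = (h²/8m)·Σ n_i²/L_i² = (6.63×10^-34)²/(8·4.32×10^-29) · [2²/(11.3 pm)² + 3²/(679 pm)²].
Evaluating gives E = 3.99×10^-17 J.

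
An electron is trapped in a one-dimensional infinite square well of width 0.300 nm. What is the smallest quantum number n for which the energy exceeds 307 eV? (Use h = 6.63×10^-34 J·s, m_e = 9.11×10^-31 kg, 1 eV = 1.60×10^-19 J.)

n = 9

E_1 = h²/(8m_eL²) = 6.702×10^-19 J = 4.189 eV.
Need n² > 307/4.189 = 73.29, i.e. n > 8.561.
The smallest integer satisfying this is n = 9.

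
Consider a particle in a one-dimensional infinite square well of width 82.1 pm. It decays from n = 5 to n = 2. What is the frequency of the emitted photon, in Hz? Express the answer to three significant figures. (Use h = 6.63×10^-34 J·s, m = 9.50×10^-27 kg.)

E_1 = h²/(8mL²) = 8.581×10^-22 J and ΔE = (5² − 2²)E_1 = 1.802×10^-20 J.
f = ΔE/h = 1.802×10^-20/6.63×10^-34 = 2.72×10^13 Hz.

f = 2.72×10^13 Hz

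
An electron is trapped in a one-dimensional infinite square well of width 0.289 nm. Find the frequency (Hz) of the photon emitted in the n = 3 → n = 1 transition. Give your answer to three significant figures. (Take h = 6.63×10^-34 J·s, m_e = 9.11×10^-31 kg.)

f = 8.71×10^15 Hz

E_1 = h²/(8m_eL²) = 7.221×10^-19 J and ΔE = (3² − 1²)E_1 = 5.777×10^-18 J.
f = ΔE/h = 5.777×10^-18/6.63×10^-34 = 8.71×10^15 Hz.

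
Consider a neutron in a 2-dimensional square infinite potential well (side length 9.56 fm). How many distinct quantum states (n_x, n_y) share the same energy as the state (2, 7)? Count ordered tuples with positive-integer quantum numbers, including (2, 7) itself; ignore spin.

degeneracy = 2

The level has n_x² + n_y² = 53. The ordered positive-integer solutions are (2, 7), (7, 2).
That gives 2 states.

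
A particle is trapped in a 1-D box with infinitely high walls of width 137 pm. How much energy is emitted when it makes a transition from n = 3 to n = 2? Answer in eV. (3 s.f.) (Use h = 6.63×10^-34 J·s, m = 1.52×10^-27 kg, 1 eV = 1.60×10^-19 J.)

E_1 = h²/(8mL²) = 1.926×10^-21 J.
|ΔE| = |3² − 2²|·E_1 = 5·1.926×10^-21 J = 9.630×10^-21 J = 0.0602 eV.

|ΔE| = 0.0602 eV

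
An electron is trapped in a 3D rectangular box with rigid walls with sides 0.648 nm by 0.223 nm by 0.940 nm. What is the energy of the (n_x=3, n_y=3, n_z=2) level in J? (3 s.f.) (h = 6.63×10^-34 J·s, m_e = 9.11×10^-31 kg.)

E = 1.25×10^-17 J

For a 3D rectangular well E = (h²/8m_e)·Σ n_i²/L_i² = (6.63×10^-34)²/(8·9.11×10^-31) · [3²/(0.648 nm)² + 3²/(0.223 nm)² + 2²/(0.940 nm)²].
Evaluating gives E = 1.25×10^-17 J.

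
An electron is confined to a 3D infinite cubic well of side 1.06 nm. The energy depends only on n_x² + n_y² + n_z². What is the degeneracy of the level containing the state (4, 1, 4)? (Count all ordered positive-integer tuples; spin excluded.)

The level has n_x² + n_y² + n_z² = 33. The ordered positive-integer solutions are (1, 4, 4), (2, 2, 5), (2, 5, 2), (4, 1, 4), (4, 4, 1), (5, 2, 2).
That gives 6 states.

degeneracy = 6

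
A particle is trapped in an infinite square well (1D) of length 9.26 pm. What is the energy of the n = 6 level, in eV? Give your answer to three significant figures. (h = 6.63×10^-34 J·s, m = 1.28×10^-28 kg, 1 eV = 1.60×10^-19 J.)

E_6 = 1.13×10^3 eV

For an infinite well E_n = n²h²/(8mL²), so E_1 = h²/(8mL²) = (6.63×10^-34)²/(8·1.28×10^-28·(9.26×10^-12 m)²) = 5.006×10^-18 J.
Then E_6 = 6²·E_1 = 36·5.006×10^-18 J = 1.802×10^-16 J.
Converting, E_6 = 1.802×10^-16 J / (1.60×10^-19 J/eV) = 1.13×10^3 eV.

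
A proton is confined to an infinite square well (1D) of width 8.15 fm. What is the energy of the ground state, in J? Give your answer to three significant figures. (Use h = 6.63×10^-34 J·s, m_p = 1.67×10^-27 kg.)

E_1 = 4.95×10^-13 J

For an infinite well E_n = n²h²/(8m_pL²), so E_1 = h²/(8m_pL²) = (6.63×10^-34)²/(8·1.67×10^-27·(8.15×10^-15 m)²) = 4.953×10^-13 J.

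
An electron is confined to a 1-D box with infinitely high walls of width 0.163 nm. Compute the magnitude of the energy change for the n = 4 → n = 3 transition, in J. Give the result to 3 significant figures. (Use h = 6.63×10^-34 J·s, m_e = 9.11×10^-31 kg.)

|ΔE| = 1.59×10^-17 J

E_1 = h²/(8m_eL²) = 2.270×10^-18 J.
|ΔE| = |4² − 3²|·E_1 = 7·2.270×10^-18 J = 1.59×10^-17 J.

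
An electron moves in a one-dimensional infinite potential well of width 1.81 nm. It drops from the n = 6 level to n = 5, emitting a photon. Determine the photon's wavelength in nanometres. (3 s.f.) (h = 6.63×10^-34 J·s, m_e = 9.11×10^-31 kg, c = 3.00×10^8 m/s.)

λ = 982 nm

E_1 = h²/(8m_eL²) = 1.841×10^-20 J, so ΔE = (6² − 5²)E_1 = 2.025×10^-19 J.
λ = hc/ΔE = (6.63×10^-34·3.00×10^8)/2.025×10^-19 = 9.82×10^-7 m = 982 nm.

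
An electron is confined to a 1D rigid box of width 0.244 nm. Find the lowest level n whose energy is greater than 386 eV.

E_1 = h²/(8m_eL²) = 1.012×10^-18 J = 6.317 eV.
Need n² > 386/6.317 = 61.10, i.e. n > 7.817.
The smallest integer satisfying this is n = 8.

n = 8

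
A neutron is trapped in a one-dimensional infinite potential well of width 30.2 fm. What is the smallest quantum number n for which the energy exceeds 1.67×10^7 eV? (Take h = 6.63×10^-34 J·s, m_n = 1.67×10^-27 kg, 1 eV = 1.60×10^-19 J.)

n = 9

E_1 = h²/(8m_nL²) = 3.608×10^-14 J = 2.255×10^5 eV.
Need n² > 1.67×10^7/2.255×10^5 = 74.06, i.e. n > 8.606.
The smallest integer satisfying this is n = 9.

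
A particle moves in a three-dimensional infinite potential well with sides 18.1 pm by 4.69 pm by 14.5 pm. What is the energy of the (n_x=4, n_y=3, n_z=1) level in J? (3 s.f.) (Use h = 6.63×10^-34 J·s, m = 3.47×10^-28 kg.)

E = 7.33×10^-17 J

For a 3D rectangular well E = (h²/8m)·Σ n_i²/L_i² = (6.63×10^-34)²/(8·3.47×10^-28) · [4²/(18.1 pm)² + 3²/(4.69 pm)² + 1²/(14.5 pm)²].
Evaluating gives E = 7.33×10^-17 J.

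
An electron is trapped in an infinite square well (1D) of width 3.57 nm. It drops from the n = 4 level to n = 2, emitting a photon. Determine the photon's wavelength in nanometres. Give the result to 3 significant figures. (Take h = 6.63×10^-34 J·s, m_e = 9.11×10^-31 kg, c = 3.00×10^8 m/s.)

E_1 = h²/(8m_eL²) = 4.732×10^-21 J, so ΔE = (4² − 2²)E_1 = 5.678×10^-20 J.
λ = hc/ΔE = (6.63×10^-34·3.00×10^8)/5.678×10^-20 = 3.50×10^-6 m = 3.50×10^3 nm.

λ = 3.50×10^3 nm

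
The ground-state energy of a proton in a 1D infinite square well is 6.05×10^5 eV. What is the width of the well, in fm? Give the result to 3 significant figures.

L = 18.4 fm

From E_n = n²h²/(8m_pL²), L = n·h/√(8m_pE_n).
E_1 = 6.05×10^5 eV = 9.692×10^-14 J, so L = 1·6.626×10^-34/√(8·1.673×10^-27·9.692×10^-14) = 1.84×10^-14 m = 18.4 fm.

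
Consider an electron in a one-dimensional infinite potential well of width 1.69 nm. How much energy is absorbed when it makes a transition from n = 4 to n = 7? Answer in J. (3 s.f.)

|ΔE| = 6.96×10^-19 J

E_1 = h²/(8m_eL²) = 2.109×10^-20 J.
|ΔE| = |4² − 7²|·E_1 = 33·2.109×10^-20 J = 6.96×10^-19 J.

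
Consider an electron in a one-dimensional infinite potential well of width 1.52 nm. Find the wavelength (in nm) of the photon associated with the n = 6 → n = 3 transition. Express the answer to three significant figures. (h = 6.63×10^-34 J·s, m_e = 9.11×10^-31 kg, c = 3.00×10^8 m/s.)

λ = 282 nm

E_1 = h²/(8m_eL²) = 2.611×10^-20 J, so ΔE = (6² − 3²)E_1 = 7.050×10^-19 J.
λ = hc/ΔE = (6.63×10^-34·3.00×10^8)/7.050×10^-19 = 2.82×10^-7 m = 282 nm.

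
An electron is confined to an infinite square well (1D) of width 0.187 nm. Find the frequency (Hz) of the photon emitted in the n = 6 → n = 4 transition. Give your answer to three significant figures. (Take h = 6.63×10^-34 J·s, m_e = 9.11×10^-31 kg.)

E_1 = h²/(8m_eL²) = 1.725×10^-18 J and ΔE = (6² − 4²)E_1 = 3.450×10^-17 J.
f = ΔE/h = 3.450×10^-17/6.63×10^-34 = 5.20×10^16 Hz.

f = 5.20×10^16 Hz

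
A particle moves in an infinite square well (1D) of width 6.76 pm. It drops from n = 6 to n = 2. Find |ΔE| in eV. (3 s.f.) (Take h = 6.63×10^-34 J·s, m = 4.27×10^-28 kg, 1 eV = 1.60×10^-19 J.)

E_1 = h²/(8mL²) = 2.816×10^-18 J.
|ΔE| = |6² − 2²|·E_1 = 32·2.816×10^-18 J = 9.011×10^-17 J = 563 eV.

|ΔE| = 563 eV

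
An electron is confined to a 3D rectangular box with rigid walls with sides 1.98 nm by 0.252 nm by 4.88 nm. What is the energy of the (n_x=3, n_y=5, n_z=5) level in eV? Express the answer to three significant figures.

For a 3D rectangular well E = (h²/8m_e)·Σ n_i²/L_i² = (6.626×10^-34)²/(8·9.109×10^-31) · [3²/(1.98 nm)² + 5²/(0.252 nm)² + 5²/(4.88 nm)²].
Evaluating gives E = 2.392×10^-17 J = 149 eV.

E = 149 eV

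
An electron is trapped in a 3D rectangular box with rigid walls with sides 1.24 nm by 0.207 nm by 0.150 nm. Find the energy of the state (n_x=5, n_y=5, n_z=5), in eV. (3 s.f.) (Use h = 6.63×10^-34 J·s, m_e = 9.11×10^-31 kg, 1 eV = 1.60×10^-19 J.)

E = 645 eV

For a 3D rectangular well E = (h²/8m_e)·Σ n_i²/L_i² = (6.63×10^-34)²/(8·9.11×10^-31) · [5²/(1.24 nm)² + 5²/(0.207 nm)² + 5²/(0.150 nm)²].
Evaluating gives E = 1.032×10^-16 J = 645 eV.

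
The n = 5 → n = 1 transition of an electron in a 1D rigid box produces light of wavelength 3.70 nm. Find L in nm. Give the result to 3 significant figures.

The photon carries ΔE = hc/λ = 6.626×10^-34·2.998×10^8/3.70×10^-9 m = 5.369×10^-17 J.
Since ΔE = (5² − 1²)E_1, E_1 = 2.237×10^-18 J, and L = h/√(8m_eE_1) = 1.64×10^-10 m = 0.164 nm.

L = 0.164 nm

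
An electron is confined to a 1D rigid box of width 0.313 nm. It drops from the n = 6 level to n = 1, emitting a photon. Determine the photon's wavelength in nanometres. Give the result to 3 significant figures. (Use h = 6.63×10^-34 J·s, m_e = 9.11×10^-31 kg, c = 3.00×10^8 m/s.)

λ = 9.23 nm

E_1 = h²/(8m_eL²) = 6.156×10^-19 J, so ΔE = (6² − 1²)E_1 = 2.155×10^-17 J.
λ = hc/ΔE = (6.63×10^-34·3.00×10^8)/2.155×10^-17 = 9.23×10^-9 m = 9.23 nm.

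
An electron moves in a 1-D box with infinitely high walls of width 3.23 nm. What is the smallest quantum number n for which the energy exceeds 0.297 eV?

E_1 = h²/(8m_eL²) = 5.775×10^-21 J = 0.03605 eV.
Need n² > 0.297/0.03605 = 8.239, i.e. n > 2.870.
The smallest integer satisfying this is n = 3.

n = 3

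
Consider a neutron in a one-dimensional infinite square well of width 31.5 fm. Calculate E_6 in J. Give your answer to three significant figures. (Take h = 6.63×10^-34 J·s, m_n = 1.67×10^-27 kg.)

For an infinite well E_n = n²h²/(8m_nL²), so E_1 = h²/(8m_nL²) = (6.63×10^-34)²/(8·1.67×10^-27·(3.15×10^-14 m)²) = 3.316×10^-14 J.
Then E_6 = 6²·E_1 = 36·3.316×10^-14 J = 1.19×10^-12 J.

E_6 = 1.19×10^-12 J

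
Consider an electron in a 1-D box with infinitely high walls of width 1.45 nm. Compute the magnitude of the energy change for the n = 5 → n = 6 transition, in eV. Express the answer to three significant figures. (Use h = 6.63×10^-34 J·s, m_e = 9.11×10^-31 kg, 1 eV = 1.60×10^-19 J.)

|ΔE| = 1.97 eV

E_1 = h²/(8m_eL²) = 2.869×10^-20 J.
|ΔE| = |5² − 6²|·E_1 = 11·2.869×10^-20 J = 3.156×10^-19 J = 1.97 eV.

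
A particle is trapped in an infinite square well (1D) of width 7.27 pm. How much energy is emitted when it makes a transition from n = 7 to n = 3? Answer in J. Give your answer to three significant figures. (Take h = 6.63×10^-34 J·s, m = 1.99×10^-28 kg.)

|ΔE| = 2.09×10^-16 J

E_1 = h²/(8mL²) = 5.224×10^-18 J.
|ΔE| = |7² − 3²|·E_1 = 40·5.224×10^-18 J = 2.09×10^-16 J.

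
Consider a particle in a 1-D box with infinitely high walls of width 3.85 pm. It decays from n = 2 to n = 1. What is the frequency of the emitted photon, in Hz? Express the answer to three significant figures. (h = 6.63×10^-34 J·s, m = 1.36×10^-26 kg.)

E_1 = h²/(8mL²) = 2.726×10^-19 J and ΔE = (2² − 1²)E_1 = 8.178×10^-19 J.
f = ΔE/h = 8.178×10^-19/6.63×10^-34 = 1.23×10^15 Hz.

f = 1.23×10^15 Hz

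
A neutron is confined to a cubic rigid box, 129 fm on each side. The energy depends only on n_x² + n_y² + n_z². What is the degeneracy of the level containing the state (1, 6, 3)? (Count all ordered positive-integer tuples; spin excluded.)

The level has n_x² + n_y² + n_z² = 46. The ordered positive-integer solutions are (1, 3, 6), (1, 6, 3), (3, 1, 6), (3, 6, 1), (6, 1, 3), (6, 3, 1).
That gives 6 states.

degeneracy = 6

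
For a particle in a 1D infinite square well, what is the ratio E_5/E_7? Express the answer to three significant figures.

0.510

E_n ∝ n², so E_5/E_7 = 5²/7² = 25/49 = 0.510.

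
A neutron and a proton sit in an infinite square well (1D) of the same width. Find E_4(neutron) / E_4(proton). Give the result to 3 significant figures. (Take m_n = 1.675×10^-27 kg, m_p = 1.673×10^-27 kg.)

0.999

E_n ∝ 1/m at fixed n and L, so the ratio is m_p/m_n = 1.673×10^-27/1.675×10^-27 = 0.999.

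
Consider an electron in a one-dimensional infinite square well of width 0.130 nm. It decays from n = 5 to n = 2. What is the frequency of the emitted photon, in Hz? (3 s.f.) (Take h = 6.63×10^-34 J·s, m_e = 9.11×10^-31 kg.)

E_1 = h²/(8m_eL²) = 3.569×10^-18 J and ΔE = (5² − 2²)E_1 = 7.495×10^-17 J.
f = ΔE/h = 7.495×10^-17/6.63×10^-34 = 1.13×10^17 Hz.

f = 1.13×10^17 Hz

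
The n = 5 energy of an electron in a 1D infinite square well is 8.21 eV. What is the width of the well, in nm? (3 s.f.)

From E_n = n²h²/(8m_eL²), L = n·h/√(8m_eE_n).
E_5 = 8.21 eV = 1.315×10^-18 J, so L = 5·6.626×10^-34/√(8·9.109×10^-31·1.315×10^-18) = 1.07×10^-9 m = 1.07 nm.

L = 1.07 nm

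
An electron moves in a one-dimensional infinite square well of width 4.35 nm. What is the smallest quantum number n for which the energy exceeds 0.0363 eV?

E_1 = h²/(8m_eL²) = 3.184×10^-21 J = 0.01988 eV.
Need n² > 0.0363/0.01988 = 1.826, i.e. n > 1.351.
The smallest integer satisfying this is n = 2.

n = 2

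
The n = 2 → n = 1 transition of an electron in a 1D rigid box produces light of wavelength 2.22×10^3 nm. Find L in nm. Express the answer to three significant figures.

The photon carries ΔE = hc/λ = 6.626×10^-34·2.998×10^8/2.22×10^-6 m = 8.948×10^-20 J.
Since ΔE = (2² − 1²)E_1, E_1 = 2.983×10^-20 J, and L = h/√(8m_eE_1) = 1.42×10^-9 m = 1.42 nm.

L = 1.42 nm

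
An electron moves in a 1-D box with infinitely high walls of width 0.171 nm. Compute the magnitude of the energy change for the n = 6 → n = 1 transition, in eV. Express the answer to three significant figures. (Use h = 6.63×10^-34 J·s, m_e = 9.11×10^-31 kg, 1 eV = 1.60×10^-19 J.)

E_1 = h²/(8m_eL²) = 2.063×10^-18 J.
|ΔE| = |6² − 1²|·E_1 = 35·2.063×10^-18 J = 7.221×10^-17 J = 451 eV.

|ΔE| = 451 eV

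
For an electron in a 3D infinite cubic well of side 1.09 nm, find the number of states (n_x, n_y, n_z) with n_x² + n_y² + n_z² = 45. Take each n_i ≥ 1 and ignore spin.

The level has n_x² + n_y² + n_z² = 45. The ordered positive-integer solutions are (2, 4, 5), (2, 5, 4), (4, 2, 5), (4, 5, 2), (5, 2, 4), (5, 4, 2).
That gives 6 states.

degeneracy = 6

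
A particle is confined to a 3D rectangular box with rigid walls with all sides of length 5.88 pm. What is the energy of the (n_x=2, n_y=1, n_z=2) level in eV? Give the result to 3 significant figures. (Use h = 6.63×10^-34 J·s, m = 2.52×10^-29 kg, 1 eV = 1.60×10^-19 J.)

E = 3.55×10^3 eV

For a 3D rectangular well E = (h²/8m)·Σ n_i²/L_i² = (6.63×10^-34)²/(8·2.52×10^-29) · [2²/(5.88 pm)² + 1²/(5.88 pm)² + 2²/(5.88 pm)²].
Evaluating gives E = 5.676×10^-16 J = 3.55×10^3 eV.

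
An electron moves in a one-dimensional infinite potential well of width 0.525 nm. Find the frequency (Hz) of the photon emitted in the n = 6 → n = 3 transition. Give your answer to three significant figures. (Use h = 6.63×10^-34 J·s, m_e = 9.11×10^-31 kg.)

E_1 = h²/(8m_eL²) = 2.188×10^-19 J and ΔE = (6² − 3²)E_1 = 5.908×10^-18 J.
f = ΔE/h = 5.908×10^-18/6.63×10^-34 = 8.91×10^15 Hz.

f = 8.91×10^15 Hz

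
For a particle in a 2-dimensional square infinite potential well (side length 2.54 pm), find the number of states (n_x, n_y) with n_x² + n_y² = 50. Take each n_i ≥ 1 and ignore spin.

The level has n_x² + n_y² = 50. The ordered positive-integer solutions are (1, 7), (5, 5), (7, 1).
That gives 3 states.

degeneracy = 3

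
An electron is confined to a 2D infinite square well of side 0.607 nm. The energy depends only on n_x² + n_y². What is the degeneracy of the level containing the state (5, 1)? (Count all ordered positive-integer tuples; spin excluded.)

The level has n_x² + n_y² = 26. The ordered positive-integer solutions are (1, 5), (5, 1).
That gives 2 states.

degeneracy = 2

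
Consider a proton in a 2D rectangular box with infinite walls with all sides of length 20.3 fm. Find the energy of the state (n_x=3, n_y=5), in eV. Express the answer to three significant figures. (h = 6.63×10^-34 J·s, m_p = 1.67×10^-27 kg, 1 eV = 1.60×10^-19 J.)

E = 1.70×10^7 eV

For a 2D rectangular well E = (h²/8m_p)·Σ n_i²/L_i² = (6.63×10^-34)²/(8·1.67×10^-27) · [3²/(20.3 fm)² + 5²/(20.3 fm)²].
Evaluating gives E = 2.715×10^-12 J = 1.70×10^7 eV.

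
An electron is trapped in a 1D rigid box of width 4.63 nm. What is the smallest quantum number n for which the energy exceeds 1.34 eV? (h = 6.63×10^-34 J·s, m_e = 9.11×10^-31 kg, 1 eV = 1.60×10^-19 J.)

E_1 = h²/(8m_eL²) = 2.814×10^-21 J = 0.01759 eV.
Need n² > 1.34/0.01759 = 76.18, i.e. n > 8.728.
The smallest integer satisfying this is n = 9.

n = 9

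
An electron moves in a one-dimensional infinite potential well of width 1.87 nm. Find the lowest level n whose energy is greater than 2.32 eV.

n = 5

E_1 = h²/(8m_eL²) = 1.723×10^-20 J = 0.1076 eV.
Need n² > 2.32/0.1076 = 21.56, i.e. n > 4.643.
The smallest integer satisfying this is n = 5.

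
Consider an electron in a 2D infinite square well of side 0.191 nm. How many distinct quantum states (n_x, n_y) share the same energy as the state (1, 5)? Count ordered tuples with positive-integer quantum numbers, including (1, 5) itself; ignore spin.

degeneracy = 2

The level has n_x² + n_y² = 26. The ordered positive-integer solutions are (1, 5), (5, 1).
That gives 2 states.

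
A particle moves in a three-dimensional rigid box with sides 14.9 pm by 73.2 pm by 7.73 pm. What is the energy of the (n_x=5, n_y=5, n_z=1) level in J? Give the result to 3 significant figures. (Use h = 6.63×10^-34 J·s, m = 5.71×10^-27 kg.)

For a 3D rectangular well E = (h²/8m)·Σ n_i²/L_i² = (6.63×10^-34)²/(8·5.71×10^-27) · [5²/(14.9 pm)² + 5²/(73.2 pm)² + 1²/(7.73 pm)²].
Evaluating gives E = 1.29×10^-18 J.

E = 1.29×10^-18 J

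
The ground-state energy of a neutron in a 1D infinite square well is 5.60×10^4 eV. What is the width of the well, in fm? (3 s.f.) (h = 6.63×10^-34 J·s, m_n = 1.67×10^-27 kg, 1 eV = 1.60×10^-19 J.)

L = 60.6 fm

From E_n = n²h²/(8m_nL²), L = n·h/√(8m_nE_n).
E_1 = 5.60×10^4 eV = 8.960×10^-15 J, so L = 1·6.63×10^-34/√(8·1.67×10^-27·8.960×10^-15) = 6.06×10^-14 m = 60.6 fm.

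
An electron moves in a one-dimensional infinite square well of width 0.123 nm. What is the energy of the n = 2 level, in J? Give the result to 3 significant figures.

For an infinite well E_n = n²h²/(8m_eL²), so E_1 = h²/(8m_eL²) = (6.626×10^-34)²/(8·9.109×10^-31·(1.23×10^-10 m)²) = 3.982×10^-18 J.
Then E_2 = 2²·E_1 = 4·3.982×10^-18 J = 1.59×10^-17 J.

E_2 = 1.59×10^-17 J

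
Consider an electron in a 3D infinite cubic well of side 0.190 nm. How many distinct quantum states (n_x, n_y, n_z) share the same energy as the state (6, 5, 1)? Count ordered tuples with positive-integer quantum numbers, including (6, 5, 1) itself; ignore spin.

The level has n_x² + n_y² + n_z² = 62. The ordered positive-integer solutions are (1, 5, 6), (1, 6, 5), (2, 3, 7), (2, 7, 3), (3, 2, 7), (3, 7, 2), (5, 1, 6), (5, 6, 1), (6, 1, 5), (6, 5, 1), (7, 2, 3), (7, 3, 2).
That gives 12 states.

degeneracy = 12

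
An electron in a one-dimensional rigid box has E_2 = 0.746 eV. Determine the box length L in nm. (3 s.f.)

From E_n = n²h²/(8m_eL²), L = n·h/√(8m_eE_n).
E_2 = 0.746 eV = 1.195×10^-19 J, so L = 2·6.626×10^-34/√(8·9.109×10^-31·1.195×10^-19) = 1.42×10^-9 m = 1.42 nm.

L = 1.42 nm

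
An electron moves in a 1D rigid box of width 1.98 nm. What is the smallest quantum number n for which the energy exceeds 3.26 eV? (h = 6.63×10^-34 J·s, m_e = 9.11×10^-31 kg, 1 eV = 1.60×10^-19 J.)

E_1 = h²/(8m_eL²) = 1.538×10^-20 J = 0.09613 eV.
Need n² > 3.26/0.09613 = 33.91, i.e. n > 5.823.
The smallest integer satisfying this is n = 6.

n = 6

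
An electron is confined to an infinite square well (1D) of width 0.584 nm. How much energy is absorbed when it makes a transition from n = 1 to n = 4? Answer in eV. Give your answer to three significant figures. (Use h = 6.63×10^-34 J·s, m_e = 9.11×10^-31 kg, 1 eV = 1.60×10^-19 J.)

E_1 = h²/(8m_eL²) = 1.768×10^-19 J.
|ΔE| = |1² − 4²|·E_1 = 15·1.768×10^-19 J = 2.652×10^-18 J = 16.6 eV.

|ΔE| = 16.6 eV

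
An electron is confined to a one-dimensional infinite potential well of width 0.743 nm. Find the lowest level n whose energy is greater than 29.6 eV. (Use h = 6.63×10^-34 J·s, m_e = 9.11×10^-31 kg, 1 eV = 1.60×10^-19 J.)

n = 7

E_1 = h²/(8m_eL²) = 1.093×10^-19 J = 0.6831 eV.
Need n² > 29.6/0.6831 = 43.33, i.e. n > 6.583.
The smallest integer satisfying this is n = 7.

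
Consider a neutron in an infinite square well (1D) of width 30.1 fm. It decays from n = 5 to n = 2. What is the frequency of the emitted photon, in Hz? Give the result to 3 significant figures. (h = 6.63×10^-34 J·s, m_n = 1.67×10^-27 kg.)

E_1 = h²/(8m_nL²) = 3.632×10^-14 J and ΔE = (5² − 2²)E_1 = 7.627×10^-13 J.
f = ΔE/h = 7.627×10^-13/6.63×10^-34 = 1.15×10^21 Hz.

f = 1.15×10^21 Hz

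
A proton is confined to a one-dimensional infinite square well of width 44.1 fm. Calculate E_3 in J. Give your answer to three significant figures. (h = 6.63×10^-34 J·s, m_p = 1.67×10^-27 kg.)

E_3 = 1.52×10^-13 J

For an infinite well E_n = n²h²/(8m_pL²), so E_1 = h²/(8m_pL²) = (6.63×10^-34)²/(8·1.67×10^-27·(4.41×10^-14 m)²) = 1.692×10^-14 J.
Then E_3 = 3²·E_1 = 9·1.692×10^-14 J = 1.52×10^-13 J.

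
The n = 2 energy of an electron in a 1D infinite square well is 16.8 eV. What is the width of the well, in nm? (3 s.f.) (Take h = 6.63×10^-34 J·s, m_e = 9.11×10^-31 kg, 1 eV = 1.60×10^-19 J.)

L = 0.300 nm

From E_n = n²h²/(8m_eL²), L = n·h/√(8m_eE_n).
E_2 = 16.8 eV = 2.688×10^-18 J, so L = 2·6.63×10^-34/√(8·9.11×10^-31·2.688×10^-18) = 3.00×10^-10 m = 0.300 nm.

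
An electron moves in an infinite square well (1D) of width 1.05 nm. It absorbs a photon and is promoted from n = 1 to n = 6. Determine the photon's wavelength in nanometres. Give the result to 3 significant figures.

E_1 = h²/(8m_eL²) = 5.465×10^-20 J, so ΔE = (6² − 1²)E_1 = 1.913×10^-18 J.
λ = hc/ΔE = (6.626×10^-34·2.998×10^8)/1.913×10^-18 = 1.04×10^-7 m = 104 nm.

λ = 104 nm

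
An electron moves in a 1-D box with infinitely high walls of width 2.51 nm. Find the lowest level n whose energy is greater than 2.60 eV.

E_1 = h²/(8m_eL²) = 9.563×10^-21 J = 0.05969 eV.
Need n² > 2.60/0.05969 = 43.56, i.e. n > 6.600.
The smallest integer satisfying this is n = 7.

n = 7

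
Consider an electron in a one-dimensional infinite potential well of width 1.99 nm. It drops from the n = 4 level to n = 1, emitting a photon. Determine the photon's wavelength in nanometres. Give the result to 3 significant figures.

λ = 870 nm

E_1 = h²/(8m_eL²) = 1.521×10^-20 J, so ΔE = (4² − 1²)E_1 = 2.282×10^-19 J.
λ = hc/ΔE = (6.626×10^-34·2.998×10^8)/2.282×10^-19 = 8.70×10^-7 m = 870 nm.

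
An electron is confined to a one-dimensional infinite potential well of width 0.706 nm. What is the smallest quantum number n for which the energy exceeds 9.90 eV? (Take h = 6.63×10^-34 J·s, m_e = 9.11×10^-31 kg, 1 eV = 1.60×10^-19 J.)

n = 4

E_1 = h²/(8m_eL²) = 1.210×10^-19 J = 0.7562 eV.
Need n² > 9.90/0.7562 = 13.09, i.e. n > 3.618.
The smallest integer satisfying this is n = 4.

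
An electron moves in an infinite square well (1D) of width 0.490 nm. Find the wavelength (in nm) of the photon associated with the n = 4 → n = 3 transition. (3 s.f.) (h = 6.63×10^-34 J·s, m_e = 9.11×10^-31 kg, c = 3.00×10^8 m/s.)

E_1 = h²/(8m_eL²) = 2.512×10^-19 J, so ΔE = (4² − 3²)E_1 = 1.758×10^-18 J.
λ = hc/ΔE = (6.63×10^-34·3.00×10^8)/1.758×10^-18 = 1.13×10^-7 m = 113 nm.

λ = 113 nm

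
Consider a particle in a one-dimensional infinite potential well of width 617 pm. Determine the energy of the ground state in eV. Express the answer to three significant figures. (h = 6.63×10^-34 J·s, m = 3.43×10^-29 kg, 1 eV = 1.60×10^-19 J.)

For an infinite well E_n = n²h²/(8mL²), so E_1 = h²/(8mL²) = (6.63×10^-34)²/(8·3.43×10^-29·(6.17×10^-10 m)²) = 4.208×10^-21 J.
Converting, E_1 = 4.208×10^-21 J / (1.60×10^-19 J/eV) = 0.0263 eV.

E_1 = 0.0263 eV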